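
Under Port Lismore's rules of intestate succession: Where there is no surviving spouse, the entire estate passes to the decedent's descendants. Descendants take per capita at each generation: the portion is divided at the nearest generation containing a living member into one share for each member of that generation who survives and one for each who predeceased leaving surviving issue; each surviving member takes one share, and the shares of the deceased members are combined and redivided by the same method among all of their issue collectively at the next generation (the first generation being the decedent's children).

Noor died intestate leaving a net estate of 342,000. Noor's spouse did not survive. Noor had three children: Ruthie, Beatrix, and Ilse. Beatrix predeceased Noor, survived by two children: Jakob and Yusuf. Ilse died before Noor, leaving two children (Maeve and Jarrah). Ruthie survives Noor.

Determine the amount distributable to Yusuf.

Yusuf receives 57,000.

The entire 342,000 passes to the descendants.
That amount (342,000) is divided at the children's generation into 3 shares of 114,000. Ruthie takes 114,000. The 2 shares of the deceased (Beatrix and Ilse) are combined into a pool of 228,000.
That pool (228,000) is divided at the grandchildren's generation equally among Jakob, Yusuf, Maeve, and Jarrah: 57,000 each.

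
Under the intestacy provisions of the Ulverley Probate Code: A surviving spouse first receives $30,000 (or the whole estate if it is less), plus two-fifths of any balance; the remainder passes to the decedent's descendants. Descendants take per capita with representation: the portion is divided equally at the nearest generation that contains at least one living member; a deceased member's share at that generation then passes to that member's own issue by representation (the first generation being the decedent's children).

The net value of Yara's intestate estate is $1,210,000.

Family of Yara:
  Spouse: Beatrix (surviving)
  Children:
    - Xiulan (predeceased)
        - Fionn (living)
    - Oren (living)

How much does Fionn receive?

Fionn receives $354,000.

Beatrix first takes $30,000, leaving a balance of $1,180,000. Beatrix then takes two-fifths of the balance ($472,000), for a total of $502,000. The remaining $708,000 passes to the descendants.
The descendants' portion ($708,000) is divided into 2 shares of $354,000: Oren takes $354,000; Xiulan's $354,000 share passes to Xiulan's issue.
Xiulan's share ($354,000) passes entirely to Fionn.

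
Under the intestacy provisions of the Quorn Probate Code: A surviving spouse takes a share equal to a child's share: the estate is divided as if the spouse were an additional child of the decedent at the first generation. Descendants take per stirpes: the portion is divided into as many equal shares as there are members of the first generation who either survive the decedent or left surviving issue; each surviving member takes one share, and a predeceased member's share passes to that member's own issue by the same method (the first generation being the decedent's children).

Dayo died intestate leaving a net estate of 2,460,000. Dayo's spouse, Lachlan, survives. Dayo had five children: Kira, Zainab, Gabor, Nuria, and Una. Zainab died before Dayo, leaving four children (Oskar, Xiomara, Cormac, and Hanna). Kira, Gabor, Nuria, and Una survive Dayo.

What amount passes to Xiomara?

Xiomara receives 102,500.

The spouse counts as an additional share at the children's level, so there are 6 primary shares of 410,000. Lachlan takes one such share (410,000).
The children's combined portion (2,050,000) is divided into 5 shares of 410,000: Kira, Gabor, Nuria, and Una each take 410,000; Zainab's 410,000 share passes to Zainab's issue.
Zainab's share (410,000) is divided into 4 shares of 102,500: Oskar, Xiomara, Cormac, and Hanna each take 102,500.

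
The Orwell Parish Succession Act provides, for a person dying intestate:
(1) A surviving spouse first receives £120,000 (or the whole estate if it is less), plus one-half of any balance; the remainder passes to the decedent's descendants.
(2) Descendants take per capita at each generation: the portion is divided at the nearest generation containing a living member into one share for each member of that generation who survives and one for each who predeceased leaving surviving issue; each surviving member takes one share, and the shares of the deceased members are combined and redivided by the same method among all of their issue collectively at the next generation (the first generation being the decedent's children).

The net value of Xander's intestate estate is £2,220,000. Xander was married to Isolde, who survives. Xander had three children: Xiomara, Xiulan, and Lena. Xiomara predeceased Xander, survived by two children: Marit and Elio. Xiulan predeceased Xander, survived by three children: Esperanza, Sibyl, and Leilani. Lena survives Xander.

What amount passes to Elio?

Isolde first takes £120,000, leaving a balance of £2,100,000. Isolde then takes one-half of the balance (£1,050,000), for a total of £1,170,000. The remaining £1,050,000 passes to the descendants.
The descendants' portion (£1,050,000) is divided at the children's generation into 3 shares of £350,000. Lena takes £350,000. The 2 shares of the deceased (Xiomara and Xiulan) are combined into a pool of £700,000.
That pool (£700,000) is divided at the grandchildren's generation equally among Marit, Elio, Esperanza, Sibyl, and Leilani: £140,000 each.

Elio receives £140,000.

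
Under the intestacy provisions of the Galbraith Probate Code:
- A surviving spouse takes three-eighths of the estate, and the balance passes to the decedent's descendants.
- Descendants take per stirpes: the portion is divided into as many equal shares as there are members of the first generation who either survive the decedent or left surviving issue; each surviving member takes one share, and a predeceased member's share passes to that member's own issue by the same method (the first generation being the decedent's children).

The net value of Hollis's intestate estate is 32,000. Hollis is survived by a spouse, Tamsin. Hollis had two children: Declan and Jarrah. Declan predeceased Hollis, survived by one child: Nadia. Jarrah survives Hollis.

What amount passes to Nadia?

Tamsin takes three-eighths of 32,000 = 12,000. The remaining 20,000 passes to the descendants.
The descendants' portion (20,000) is divided into 2 shares of 10,000: Jarrah takes 10,000; Declan's 10,000 share passes to Declan's issue.
Declan's share (10,000) passes entirely to Nadia.

Nadia receives 10,000.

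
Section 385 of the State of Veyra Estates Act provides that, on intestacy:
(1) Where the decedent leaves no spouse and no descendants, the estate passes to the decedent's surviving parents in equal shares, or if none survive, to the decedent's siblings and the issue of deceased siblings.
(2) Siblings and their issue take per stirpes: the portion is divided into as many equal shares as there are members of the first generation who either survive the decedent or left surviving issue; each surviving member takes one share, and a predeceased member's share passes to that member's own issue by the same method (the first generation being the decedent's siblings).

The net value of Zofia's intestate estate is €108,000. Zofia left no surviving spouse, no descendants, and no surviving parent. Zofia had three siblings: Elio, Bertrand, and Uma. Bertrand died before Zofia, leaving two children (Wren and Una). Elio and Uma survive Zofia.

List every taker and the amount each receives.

The entire €108,000 passes to the siblings and their issue.
That amount (€108,000) is divided into 3 shares of €36,000: Elio and Uma each take €36,000; Bertrand's €36,000 share passes to Bertrand's issue.
Bertrand's share (€36,000) is divided into 2 shares of €18,000: Wren and Una each take €18,000.

Elio: €36,000; Wren: €18,000; Una: €18,000; Uma: €36,000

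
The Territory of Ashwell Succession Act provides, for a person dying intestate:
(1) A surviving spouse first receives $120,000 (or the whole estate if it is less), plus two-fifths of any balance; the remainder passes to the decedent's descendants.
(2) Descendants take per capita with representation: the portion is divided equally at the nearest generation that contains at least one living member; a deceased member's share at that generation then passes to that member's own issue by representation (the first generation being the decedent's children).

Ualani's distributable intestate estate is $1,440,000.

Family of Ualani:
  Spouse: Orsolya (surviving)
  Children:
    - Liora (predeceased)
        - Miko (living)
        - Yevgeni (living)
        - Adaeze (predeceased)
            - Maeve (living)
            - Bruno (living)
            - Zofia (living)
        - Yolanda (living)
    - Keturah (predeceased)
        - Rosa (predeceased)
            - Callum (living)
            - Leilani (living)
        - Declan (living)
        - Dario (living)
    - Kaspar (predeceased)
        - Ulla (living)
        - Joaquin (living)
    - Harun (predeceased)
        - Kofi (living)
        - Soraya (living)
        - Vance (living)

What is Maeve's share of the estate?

Maeve receives $22,000.

Orsolya first takes $120,000, leaving a balance of $1,320,000. Orsolya then takes two-fifths of the balance ($528,000), for a total of $648,000. The remaining $792,000 passes to the descendants.
No child survives, so the initial division is made at the grandchildren's generation.
The descendants' portion ($792,000) is divided into 12 shares of $66,000: Miko, Yevgeni, Yolanda, Declan, Dario, Ulla, Joaquin, Kofi, Soraya, and Vance each take $66,000; Adaeze's $66,000 share passes to Adaeze's issue; Rosa's $66,000 share passes to Rosa's issue.
Adaeze's share ($66,000) is divided into 3 shares of $22,000: Maeve, Bruno, and Zofia each take $22,000.
Rosa's share ($66,000) is divided into 2 shares of $33,000: Callum and Leilani each take $33,000.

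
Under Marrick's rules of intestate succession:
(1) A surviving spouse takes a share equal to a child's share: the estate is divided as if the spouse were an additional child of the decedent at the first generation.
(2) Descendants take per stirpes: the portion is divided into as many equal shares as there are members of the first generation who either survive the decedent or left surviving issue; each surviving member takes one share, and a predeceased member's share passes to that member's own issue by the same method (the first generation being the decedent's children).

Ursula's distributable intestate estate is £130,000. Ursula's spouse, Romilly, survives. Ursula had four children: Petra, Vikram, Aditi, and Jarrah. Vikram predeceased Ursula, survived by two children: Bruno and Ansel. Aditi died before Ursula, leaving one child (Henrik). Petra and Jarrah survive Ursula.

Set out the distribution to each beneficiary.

The spouse counts as an additional share at the children's level, so there are 5 primary shares of £26,000. Romilly takes one such share (£26,000).
The children's combined portion (£104,000) is divided into 4 shares of £26,000: Petra and Jarrah each take £26,000; Vikram's £26,000 share passes to Vikram's issue; Aditi's £26,000 share passes to Aditi's issue.
Vikram's share (£26,000) is divided into 2 shares of £13,000: Bruno and Ansel each take £13,000.
Aditi's share (£26,000) passes entirely to Henrik.

Romilly: £26,000; Petra: £26,000; Bruno: £13,000; Ansel: £13,000; Henrik: £26,000; Jarrah: £26,000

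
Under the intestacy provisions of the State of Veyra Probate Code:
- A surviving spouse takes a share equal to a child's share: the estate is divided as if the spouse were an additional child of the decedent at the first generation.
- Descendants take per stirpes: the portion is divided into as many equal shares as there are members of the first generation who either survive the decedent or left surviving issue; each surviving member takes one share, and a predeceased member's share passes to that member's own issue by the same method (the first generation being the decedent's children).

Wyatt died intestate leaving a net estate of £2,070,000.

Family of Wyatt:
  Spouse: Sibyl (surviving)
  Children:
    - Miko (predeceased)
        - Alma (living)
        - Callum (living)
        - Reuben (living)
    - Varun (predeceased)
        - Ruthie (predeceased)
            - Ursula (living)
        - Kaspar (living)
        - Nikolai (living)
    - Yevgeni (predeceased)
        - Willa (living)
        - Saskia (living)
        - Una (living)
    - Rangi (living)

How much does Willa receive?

The spouse counts as an additional share at the children's level, so there are 5 primary shares of £414,000. Sibyl takes one such share (£414,000).
The children's combined portion (£1,656,000) is divided into 4 shares of £414,000: Rangi takes £414,000; Miko's £414,000 share passes to Miko's issue; Varun's £414,000 share passes to Varun's issue; Yevgeni's £414,000 share passes to Yevgeni's issue.
Miko's share (£414,000) is divided into 3 shares of £138,000: Alma, Callum, and Reuben each take £138,000.
Varun's share (£414,000) is divided into 3 shares of £138,000: Kaspar and Nikolai each take £138,000; Ruthie's £138,000 share passes to Ruthie's issue.
Ruthie's share (£138,000) passes entirely to Ursula.
Yevgeni's share (£414,000) is divided into 3 shares of £138,000: Willa, Saskia, and Una each take £138,000.

Willa receives £138,000.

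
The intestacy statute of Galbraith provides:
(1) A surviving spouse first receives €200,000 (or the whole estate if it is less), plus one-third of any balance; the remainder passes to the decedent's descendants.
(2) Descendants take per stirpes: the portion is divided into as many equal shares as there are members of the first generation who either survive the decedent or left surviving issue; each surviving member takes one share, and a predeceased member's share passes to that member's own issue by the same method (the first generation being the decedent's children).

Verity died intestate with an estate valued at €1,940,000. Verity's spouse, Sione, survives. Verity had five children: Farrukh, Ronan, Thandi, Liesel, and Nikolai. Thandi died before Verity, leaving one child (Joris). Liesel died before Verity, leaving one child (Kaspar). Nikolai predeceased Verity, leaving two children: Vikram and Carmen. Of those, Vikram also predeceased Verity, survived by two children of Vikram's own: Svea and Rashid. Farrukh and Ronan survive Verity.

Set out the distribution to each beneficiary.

Sione first takes €200,000, leaving a balance of €1,740,000. Sione then takes one-third of the balance (€580,000), for a total of €780,000. The remaining €1,160,000 passes to the descendants.
The descendants' portion (€1,160,000) is divided into 5 shares of €232,000: Farrukh and Ronan each take €232,000; Thandi's €232,000 share passes to Thandi's issue; Liesel's €232,000 share passes to Liesel's issue; Nikolai's €232,000 share passes to Nikolai's issue.
Thandi's share (€232,000) passes entirely to Joris.
Liesel's share (€232,000) passes entirely to Kaspar.
Nikolai's share (€232,000) is divided into 2 shares of €116,000: Carmen takes €116,000; Vikram's €116,000 share passes to Vikram's issue.
Vikram's share (€116,000) is divided into 2 shares of €58,000: Svea and Rashid each take €58,000.

Sione: €780,000; Farrukh: €232,000; Ronan: €232,000; Joris: €232,000; Kaspar: €232,000; Svea: €58,000; Rashid: €58,000; Carmen: €116,000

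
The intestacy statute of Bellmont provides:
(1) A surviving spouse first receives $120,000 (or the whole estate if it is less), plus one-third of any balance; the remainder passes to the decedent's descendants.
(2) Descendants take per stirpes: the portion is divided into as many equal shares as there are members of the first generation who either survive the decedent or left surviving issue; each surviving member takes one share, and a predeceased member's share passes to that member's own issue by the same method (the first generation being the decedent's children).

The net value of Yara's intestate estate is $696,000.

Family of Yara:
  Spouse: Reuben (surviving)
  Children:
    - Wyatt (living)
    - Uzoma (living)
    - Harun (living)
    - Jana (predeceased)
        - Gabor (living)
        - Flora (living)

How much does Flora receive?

Reuben first takes $120,000, leaving a balance of $576,000. Reuben then takes one-third of the balance ($192,000), for a total of $312,000. The remaining $384,000 passes to the descendants.
The descendants' portion ($384,000) is divided into 4 shares of $96,000: Wyatt, Uzoma, and Harun each take $96,000; Jana's $96,000 share passes to Jana's issue.
Jana's share ($96,000) is divided into 2 shares of $48,000: Gabor and Flora each take $48,000.

Flora receives $48,000.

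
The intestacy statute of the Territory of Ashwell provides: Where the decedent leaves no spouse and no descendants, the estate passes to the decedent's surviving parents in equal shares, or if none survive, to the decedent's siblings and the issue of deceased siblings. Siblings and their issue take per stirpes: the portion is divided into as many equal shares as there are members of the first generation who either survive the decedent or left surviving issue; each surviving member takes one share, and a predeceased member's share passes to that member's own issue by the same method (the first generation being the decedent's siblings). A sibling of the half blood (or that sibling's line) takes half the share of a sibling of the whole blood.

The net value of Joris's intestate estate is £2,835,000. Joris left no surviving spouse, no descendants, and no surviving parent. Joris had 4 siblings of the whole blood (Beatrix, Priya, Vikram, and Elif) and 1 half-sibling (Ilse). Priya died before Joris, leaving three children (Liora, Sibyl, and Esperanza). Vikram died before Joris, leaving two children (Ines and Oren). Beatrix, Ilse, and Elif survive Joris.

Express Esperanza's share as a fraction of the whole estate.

The entire £2,835,000 passes to the siblings and their issue.
Counting each half-blood sibling's line as half a unit, there are 9/2 units in £2,835,000, so one unit is £630,000. Whole-blood lines (Beatrix, Priya, Vikram, and Elif) take £630,000 each; half-blood lines (Ilse) take £315,000 each.
Priya's share (£630,000) is divided into 3 shares of £210,000: Liora, Sibyl, and Esperanza each take £210,000.
Vikram's share (£630,000) is divided into 2 shares of £315,000: Ines and Oren each take £315,000.

Esperanza receives 2/27 of the estate.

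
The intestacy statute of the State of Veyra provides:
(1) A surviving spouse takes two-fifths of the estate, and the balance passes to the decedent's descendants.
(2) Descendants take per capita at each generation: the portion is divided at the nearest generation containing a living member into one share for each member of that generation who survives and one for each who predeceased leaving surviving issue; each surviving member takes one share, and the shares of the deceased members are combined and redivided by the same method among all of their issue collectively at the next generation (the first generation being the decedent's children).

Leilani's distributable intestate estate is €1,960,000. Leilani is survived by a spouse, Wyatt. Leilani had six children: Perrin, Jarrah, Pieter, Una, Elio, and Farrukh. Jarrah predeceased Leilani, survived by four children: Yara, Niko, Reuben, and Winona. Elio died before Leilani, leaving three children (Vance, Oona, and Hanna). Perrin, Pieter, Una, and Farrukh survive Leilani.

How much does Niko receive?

Niko receives €56,000.

Wyatt takes two-fifths of €1,960,000 = €784,000. The remaining €1,176,000 passes to the descendants.
The descendants' portion (€1,176,000) is divided at the children's generation into 6 shares of €196,000. Perrin, Pieter, Una, and Farrukh each take €196,000. The 2 shares of the deceased (Jarrah and Elio) are combined into a pool of €392,000.
That pool (€392,000) is divided at the grandchildren's generation equally among Yara, Niko, Reuben, Winona, Vance, Oona, and Hanna: €56,000 each.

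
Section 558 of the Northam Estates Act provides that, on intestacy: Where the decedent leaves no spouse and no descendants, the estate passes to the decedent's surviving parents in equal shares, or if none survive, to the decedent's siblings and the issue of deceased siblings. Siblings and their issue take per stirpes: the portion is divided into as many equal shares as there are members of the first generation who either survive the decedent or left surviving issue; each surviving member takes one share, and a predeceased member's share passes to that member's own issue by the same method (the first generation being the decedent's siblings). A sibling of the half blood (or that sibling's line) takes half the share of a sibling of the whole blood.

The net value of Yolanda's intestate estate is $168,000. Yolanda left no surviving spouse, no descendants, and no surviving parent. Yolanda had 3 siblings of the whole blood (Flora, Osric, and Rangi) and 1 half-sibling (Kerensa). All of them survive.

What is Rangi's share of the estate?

Rangi receives $48,000.

The entire $168,000 passes to the siblings and their issue.
Counting each half-blood sibling's line as half a unit, there are 7/2 units in $168,000, so one unit is $48,000. Whole-blood lines (Flora, Osric, and Rangi) take $48,000 each; half-blood lines (Kerensa) take $24,000 each.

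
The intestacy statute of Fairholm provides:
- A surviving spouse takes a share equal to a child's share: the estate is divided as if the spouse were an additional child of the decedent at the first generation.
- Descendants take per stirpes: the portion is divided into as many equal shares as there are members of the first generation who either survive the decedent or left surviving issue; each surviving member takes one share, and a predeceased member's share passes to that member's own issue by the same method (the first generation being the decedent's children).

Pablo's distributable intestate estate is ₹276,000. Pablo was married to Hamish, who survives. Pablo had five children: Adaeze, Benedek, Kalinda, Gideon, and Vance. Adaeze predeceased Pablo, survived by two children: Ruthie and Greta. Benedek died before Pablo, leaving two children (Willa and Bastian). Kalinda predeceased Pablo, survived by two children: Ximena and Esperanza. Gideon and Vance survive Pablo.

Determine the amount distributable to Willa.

Willa receives ₹23,000.

The spouse counts as an additional share at the children's level, so there are 6 primary shares of ₹46,000. Hamish takes one such share (₹46,000).
The children's combined portion (₹230,000) is divided into 5 shares of ₹46,000: Gideon and Vance each take ₹46,000; Adaeze's ₹46,000 share passes to Adaeze's issue; Benedek's ₹46,000 share passes to Benedek's issue; Kalinda's ₹46,000 share passes to Kalinda's issue.
Adaeze's share (₹46,000) is divided into 2 shares of ₹23,000: Ruthie and Greta each take ₹23,000.
Benedek's share (₹46,000) is divided into 2 shares of ₹23,000: Willa and Bastian each take ₹23,000.
Kalinda's share (₹46,000) is divided into 2 shares of ₹23,000: Ximena and Esperanza each take ₹23,000.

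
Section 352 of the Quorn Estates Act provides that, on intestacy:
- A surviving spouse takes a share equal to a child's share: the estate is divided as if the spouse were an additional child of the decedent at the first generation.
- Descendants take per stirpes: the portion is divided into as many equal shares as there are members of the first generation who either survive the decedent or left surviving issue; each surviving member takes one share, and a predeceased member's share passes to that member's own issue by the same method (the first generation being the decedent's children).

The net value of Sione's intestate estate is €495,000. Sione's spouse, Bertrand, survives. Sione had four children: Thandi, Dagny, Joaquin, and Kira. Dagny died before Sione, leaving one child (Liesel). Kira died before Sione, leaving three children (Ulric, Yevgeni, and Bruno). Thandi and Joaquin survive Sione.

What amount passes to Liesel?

Liesel receives €99,000.

The spouse counts as an additional share at the children's level, so there are 5 primary shares of €99,000. Bertrand takes one such share (€99,000).
The children's combined portion (€396,000) is divided into 4 shares of €99,000: Thandi and Joaquin each take €99,000; Dagny's €99,000 share passes to Dagny's issue; Kira's €99,000 share passes to Kira's issue.
Dagny's share (€99,000) passes entirely to Liesel.
Kira's share (€99,000) is divided into 3 shares of €33,000: Ulric, Yevgeni, and Bruno each take €33,000.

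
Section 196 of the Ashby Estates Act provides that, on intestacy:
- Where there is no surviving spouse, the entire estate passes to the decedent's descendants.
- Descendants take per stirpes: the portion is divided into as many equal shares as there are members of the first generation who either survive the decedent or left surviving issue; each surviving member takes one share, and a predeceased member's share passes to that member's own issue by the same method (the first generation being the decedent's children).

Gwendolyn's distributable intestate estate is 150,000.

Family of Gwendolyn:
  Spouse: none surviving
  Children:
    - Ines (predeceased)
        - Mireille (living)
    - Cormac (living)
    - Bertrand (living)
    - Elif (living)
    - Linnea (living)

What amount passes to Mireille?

Mireille receives 30,000.

The entire 150,000 passes to the descendants.
That amount (150,000) is divided into 5 shares of 30,000: Cormac, Bertrand, Elif, and Linnea each take 30,000; Ines's 30,000 share passes to Ines's issue.
Ines's share (30,000) passes entirely to Mireille.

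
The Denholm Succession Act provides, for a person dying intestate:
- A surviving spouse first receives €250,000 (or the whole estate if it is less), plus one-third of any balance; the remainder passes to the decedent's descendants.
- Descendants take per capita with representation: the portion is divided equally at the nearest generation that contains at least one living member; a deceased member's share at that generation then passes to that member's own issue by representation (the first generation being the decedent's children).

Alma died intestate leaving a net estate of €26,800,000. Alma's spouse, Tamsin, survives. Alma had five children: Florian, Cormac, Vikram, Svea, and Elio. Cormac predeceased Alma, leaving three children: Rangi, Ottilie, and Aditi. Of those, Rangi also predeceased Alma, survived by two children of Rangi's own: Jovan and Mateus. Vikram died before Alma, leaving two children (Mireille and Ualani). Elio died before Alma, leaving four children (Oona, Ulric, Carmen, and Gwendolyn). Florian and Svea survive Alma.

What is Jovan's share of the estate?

Jovan receives €590,000.

Tamsin first takes €250,000, leaving a balance of €26,550,000. Tamsin then takes one-third of the balance (€8,850,000), for a total of €9,100,000. The remaining €17,700,000 passes to the descendants.
The descendants' portion (€17,700,000) is divided into 5 shares of €3,540,000: Florian and Svea each take €3,540,000; Cormac's €3,540,000 share passes to Cormac's issue; Vikram's €3,540,000 share passes to Vikram's issue; Elio's €3,540,000 share passes to Elio's issue.
Cormac's share (€3,540,000) is divided into 3 shares of €1,180,000: Ottilie and Aditi each take €1,180,000; Rangi's €1,180,000 share passes to Rangi's issue.
Rangi's share (€1,180,000) is divided into 2 shares of €590,000: Jovan and Mateus each take €590,000.
Vikram's share (€3,540,000) is divided into 2 shares of €1,770,000: Mireille and Ualani each take €1,770,000.
Elio's share (€3,540,000) is divided into 4 shares of €885,000: Oona, Ulric, Carmen, and Gwendolyn each take €885,000.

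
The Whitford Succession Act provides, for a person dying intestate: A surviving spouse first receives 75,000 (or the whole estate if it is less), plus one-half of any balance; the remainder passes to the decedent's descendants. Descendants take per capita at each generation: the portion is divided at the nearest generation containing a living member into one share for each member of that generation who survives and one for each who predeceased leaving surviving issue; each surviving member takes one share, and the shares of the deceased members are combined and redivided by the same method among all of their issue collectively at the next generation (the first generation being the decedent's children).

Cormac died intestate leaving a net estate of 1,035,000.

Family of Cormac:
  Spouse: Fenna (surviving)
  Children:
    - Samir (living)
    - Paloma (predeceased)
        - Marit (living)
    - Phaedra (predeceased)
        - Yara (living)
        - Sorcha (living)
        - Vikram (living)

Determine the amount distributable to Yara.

Yara receives 80,000.

Fenna first takes 75,000, leaving a balance of 960,000. Fenna then takes one-half of the balance (480,000), for a total of 555,000. The remaining 480,000 passes to the descendants.
The descendants' portion (480,000) is divided at the children's generation into 3 shares of 160,000. Samir takes 160,000. The 2 shares of the deceased (Paloma and Phaedra) are combined into a pool of 320,000.
That pool (320,000) is divided at the grandchildren's generation equally among Marit, Yara, Sorcha, and Vikram: 80,000 each.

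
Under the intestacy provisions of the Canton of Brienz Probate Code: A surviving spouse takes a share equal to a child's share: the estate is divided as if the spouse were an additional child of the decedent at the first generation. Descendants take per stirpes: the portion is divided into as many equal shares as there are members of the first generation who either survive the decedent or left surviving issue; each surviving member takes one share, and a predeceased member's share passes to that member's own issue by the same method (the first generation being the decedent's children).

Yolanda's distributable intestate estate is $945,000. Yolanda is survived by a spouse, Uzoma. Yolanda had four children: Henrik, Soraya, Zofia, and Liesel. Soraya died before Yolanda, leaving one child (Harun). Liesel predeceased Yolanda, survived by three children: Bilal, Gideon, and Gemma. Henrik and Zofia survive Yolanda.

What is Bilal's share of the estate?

The spouse counts as an additional share at the children's level, so there are 5 primary shares of $189,000. Uzoma takes one such share ($189,000).
The children's combined portion ($756,000) is divided into 4 shares of $189,000: Henrik and Zofia each take $189,000; Soraya's $189,000 share passes to Soraya's issue; Liesel's $189,000 share passes to Liesel's issue.
Soraya's share ($189,000) passes entirely to Harun.
Liesel's share ($189,000) is divided into 3 shares of $63,000: Bilal, Gideon, and Gemma each take $63,000.

Bilal receives $63,000.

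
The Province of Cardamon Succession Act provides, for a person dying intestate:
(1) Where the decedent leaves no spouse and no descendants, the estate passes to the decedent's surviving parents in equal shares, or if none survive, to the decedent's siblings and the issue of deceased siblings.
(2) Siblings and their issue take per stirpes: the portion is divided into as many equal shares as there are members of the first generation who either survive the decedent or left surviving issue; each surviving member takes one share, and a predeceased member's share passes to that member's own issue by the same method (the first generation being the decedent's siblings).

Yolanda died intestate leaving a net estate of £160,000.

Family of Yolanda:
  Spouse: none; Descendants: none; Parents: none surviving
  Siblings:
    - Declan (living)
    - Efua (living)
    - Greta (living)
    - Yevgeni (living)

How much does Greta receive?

Greta receives £40,000.

The entire £160,000 passes to the siblings and their issue.
That amount (£160,000) is divided into 4 shares of £40,000: Declan, Efua, Greta, and Yevgeni each take £40,000.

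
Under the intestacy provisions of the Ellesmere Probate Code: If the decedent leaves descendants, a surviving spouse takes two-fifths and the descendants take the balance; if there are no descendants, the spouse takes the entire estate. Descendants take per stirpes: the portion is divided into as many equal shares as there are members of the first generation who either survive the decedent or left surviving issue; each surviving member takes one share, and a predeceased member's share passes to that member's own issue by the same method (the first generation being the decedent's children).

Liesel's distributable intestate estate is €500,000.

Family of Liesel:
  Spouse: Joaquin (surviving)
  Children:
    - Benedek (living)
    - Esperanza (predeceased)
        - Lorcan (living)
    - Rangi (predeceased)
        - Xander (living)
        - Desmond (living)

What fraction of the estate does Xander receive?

Xander receives 1/10 of the estate.

Joaquin takes two-fifths of €500,000 = €200,000. The remaining €300,000 passes to the descendants.
The descendants' portion (€300,000) is divided into 3 shares of €100,000: Benedek takes €100,000; Esperanza's €100,000 share passes to Esperanza's issue; Rangi's €100,000 share passes to Rangi's issue.
Esperanza's share (€100,000) passes entirely to Lorcan.
Rangi's share (€100,000) is divided into 2 shares of €50,000: Xander and Desmond each take €50,000.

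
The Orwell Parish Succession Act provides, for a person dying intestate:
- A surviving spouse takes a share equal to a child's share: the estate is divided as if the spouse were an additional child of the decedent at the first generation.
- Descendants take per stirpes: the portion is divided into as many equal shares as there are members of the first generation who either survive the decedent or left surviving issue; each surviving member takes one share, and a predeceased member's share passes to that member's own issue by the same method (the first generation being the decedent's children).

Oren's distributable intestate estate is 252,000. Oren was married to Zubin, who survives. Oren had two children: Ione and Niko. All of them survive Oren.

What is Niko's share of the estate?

Niko receives 84,000.

The spouse counts as an additional share at the children's level, so there are 3 primary shares of 84,000. Zubin takes one such share (84,000).
The children's combined portion (168,000) is divided into 2 shares of 84,000: Ione and Niko each take 84,000.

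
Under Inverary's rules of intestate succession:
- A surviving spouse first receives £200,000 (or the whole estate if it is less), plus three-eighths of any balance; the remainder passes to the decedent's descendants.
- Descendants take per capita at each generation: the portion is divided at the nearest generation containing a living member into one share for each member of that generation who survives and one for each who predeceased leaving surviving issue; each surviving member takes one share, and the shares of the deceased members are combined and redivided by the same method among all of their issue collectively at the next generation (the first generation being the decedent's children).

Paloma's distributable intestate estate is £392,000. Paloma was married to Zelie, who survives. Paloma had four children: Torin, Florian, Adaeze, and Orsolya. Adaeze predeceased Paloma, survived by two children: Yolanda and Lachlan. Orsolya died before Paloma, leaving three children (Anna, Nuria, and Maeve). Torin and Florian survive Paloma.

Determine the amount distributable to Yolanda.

Yolanda receives £12,000.

Zelie first takes £200,000, leaving a balance of £192,000. Zelie then takes three-eighths of the balance (£72,000), for a total of £272,000. The remaining £120,000 passes to the descendants.
The descendants' portion (£120,000) is divided at the children's generation into 4 shares of £30,000. Torin and Florian each take £30,000. The 2 shares of the deceased (Adaeze and Orsolya) are combined into a pool of £60,000.
That pool (£60,000) is divided at the grandchildren's generation equally among Yolanda, Lachlan, Anna, Nuria, and Maeve: £12,000 each.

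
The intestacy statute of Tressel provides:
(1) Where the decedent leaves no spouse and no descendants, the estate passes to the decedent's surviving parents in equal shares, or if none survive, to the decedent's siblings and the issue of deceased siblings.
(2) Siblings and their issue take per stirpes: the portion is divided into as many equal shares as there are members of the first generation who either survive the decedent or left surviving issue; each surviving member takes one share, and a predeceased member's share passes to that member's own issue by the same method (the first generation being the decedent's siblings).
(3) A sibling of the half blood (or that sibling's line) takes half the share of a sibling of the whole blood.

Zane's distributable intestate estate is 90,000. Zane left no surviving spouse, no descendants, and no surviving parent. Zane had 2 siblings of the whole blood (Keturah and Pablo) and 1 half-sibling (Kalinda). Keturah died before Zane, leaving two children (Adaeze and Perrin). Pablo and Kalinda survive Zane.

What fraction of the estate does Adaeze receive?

Adaeze receives 1/5 of the estate.

The entire 90,000 passes to the siblings and their issue.
Counting each half-blood sibling's line as half a unit, there are 5/2 units in 90,000, so one unit is 36,000. Whole-blood lines (Keturah and Pablo) take 36,000 each; half-blood lines (Kalinda) take 18,000 each.
Keturah's share (36,000) is divided into 2 shares of 18,000: Adaeze and Perrin each take 18,000.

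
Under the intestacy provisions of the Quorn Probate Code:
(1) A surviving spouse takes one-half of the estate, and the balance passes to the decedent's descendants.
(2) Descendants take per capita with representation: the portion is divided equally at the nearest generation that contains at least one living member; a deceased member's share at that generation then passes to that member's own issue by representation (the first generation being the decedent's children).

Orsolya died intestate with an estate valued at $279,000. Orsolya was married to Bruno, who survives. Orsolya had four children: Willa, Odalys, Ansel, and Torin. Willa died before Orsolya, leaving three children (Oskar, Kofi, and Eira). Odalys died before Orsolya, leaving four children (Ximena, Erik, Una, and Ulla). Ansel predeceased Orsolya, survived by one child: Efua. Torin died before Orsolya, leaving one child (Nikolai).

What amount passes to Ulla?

Bruno takes one-half of $279,000 = $139,500. The remaining $139,500 passes to the descendants.
No child survives, so the initial division is made at the grandchildren's generation.
The descendants' portion ($139,500) is divided into 9 shares of $15,500: Oskar, Kofi, Eira, Ximena, Erik, Una, Ulla, Efua, and Nikolai each take $15,500.

Ulla receives $15,500.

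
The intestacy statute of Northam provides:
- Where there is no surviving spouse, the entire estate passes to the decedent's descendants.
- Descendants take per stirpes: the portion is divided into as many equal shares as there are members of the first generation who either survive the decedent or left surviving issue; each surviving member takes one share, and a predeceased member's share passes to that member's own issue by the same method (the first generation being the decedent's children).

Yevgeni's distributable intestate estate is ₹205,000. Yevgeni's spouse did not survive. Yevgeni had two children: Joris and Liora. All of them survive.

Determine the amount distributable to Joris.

The entire ₹205,000 passes to the descendants.
That amount (₹205,000) is divided into 2 shares of ₹102,500: Joris and Liora each take ₹102,500.

Joris receives ₹102,500.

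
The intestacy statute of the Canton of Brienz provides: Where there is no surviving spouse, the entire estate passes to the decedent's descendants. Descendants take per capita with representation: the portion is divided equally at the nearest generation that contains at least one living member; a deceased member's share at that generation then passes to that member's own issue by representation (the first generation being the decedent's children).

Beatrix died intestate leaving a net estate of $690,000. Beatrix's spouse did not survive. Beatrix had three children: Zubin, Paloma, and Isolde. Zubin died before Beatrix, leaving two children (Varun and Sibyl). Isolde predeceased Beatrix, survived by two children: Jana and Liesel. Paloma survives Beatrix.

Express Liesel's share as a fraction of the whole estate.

The entire $690,000 passes to the descendants.
That amount ($690,000) is divided into 3 shares of $230,000: Paloma takes $230,000; Zubin's $230,000 share passes to Zubin's issue; Isolde's $230,000 share passes to Isolde's issue.
Zubin's share ($230,000) is divided into 2 shares of $115,000: Varun and Sibyl each take $115,000.
Isolde's share ($230,000) is divided into 2 shares of $115,000: Jana and Liesel each take $115,000.

Liesel receives 1/6 of the estate.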